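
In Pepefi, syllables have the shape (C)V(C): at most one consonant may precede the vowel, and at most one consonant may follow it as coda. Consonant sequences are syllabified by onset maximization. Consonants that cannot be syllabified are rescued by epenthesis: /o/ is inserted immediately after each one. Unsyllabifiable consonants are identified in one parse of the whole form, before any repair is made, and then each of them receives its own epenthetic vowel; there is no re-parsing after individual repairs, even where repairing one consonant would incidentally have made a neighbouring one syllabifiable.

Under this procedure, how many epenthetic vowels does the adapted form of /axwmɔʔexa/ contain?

1

The unsyllabifiable consonants are /w/; each receives one epenthetic vowel.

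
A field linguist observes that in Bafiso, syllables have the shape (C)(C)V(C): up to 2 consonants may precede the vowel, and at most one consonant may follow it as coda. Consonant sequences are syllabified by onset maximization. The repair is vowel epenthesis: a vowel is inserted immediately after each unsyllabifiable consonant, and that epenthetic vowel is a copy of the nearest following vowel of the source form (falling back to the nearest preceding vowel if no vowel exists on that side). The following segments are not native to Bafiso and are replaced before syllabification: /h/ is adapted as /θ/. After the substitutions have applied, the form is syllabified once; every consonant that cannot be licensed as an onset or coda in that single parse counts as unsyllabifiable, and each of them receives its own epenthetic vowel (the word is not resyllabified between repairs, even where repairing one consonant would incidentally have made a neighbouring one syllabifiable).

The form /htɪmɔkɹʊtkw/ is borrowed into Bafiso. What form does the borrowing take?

Substitution: /h/ → /θ/, giving /θtɪmɔkɹʊtkw/.
Syllabifying with onset maximization leaves /k/, /w/ stranded (at most one coda consonant is licensed; onsets may contain at most 2 consonants).
Inserting the epenthetic vowel yields /k/ → /kʊ/, /w/ → /wʊ/.

θtɪmɔkɹʊtkʊwʊ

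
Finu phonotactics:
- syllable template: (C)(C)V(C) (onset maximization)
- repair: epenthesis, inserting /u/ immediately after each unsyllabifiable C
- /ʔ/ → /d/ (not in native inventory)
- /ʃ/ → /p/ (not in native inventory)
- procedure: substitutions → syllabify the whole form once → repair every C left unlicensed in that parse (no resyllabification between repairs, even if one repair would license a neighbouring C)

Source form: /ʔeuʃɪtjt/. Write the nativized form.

deupɪtjutu

Substitution: /ʔ/ → /d/, /ʃ/ → /p/, giving /deupɪtjt/.
Syllabifying with onset maximization leaves /j/, /t/ stranded (at most one coda consonant is licensed; onsets may contain at most 2 consonants).
Inserting the epenthetic vowel yields /j/ → /ju/, /t/ → /tu/.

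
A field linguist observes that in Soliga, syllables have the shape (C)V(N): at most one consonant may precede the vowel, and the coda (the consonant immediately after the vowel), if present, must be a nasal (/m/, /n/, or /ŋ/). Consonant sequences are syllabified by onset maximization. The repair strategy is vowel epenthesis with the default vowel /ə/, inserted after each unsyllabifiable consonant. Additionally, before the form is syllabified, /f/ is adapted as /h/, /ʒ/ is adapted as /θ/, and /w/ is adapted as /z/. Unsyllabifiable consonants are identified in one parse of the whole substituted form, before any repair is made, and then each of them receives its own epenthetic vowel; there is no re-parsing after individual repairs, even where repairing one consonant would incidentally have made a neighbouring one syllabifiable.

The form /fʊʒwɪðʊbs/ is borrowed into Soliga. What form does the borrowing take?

Substitution: /f/ → /h/, /ʒ/ → /θ/, /w/ → /z/, giving /hʊθzɪðʊbs/.
The consonants /θ/, /b/, /s/ cannot be parsed into a legal (C)V(N) syllable (only a nasal (/m/, /n/, or /ŋ/) is licensed in coda position; onsets are limited to one consonant).
Epenthesis after each stranded consonant: /θ/ → /θə/, /b/ → /bə/, /s/ → /sə/.

hʊθəzɪðʊbəsə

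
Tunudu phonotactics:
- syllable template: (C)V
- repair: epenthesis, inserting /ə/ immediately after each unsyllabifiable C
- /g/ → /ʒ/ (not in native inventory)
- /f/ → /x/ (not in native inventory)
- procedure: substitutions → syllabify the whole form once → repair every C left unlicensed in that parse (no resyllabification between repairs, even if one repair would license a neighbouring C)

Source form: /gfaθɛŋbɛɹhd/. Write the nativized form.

ʒəxaθɛŋəbɛɹəhədə

Substitution: /g/ → /ʒ/, /f/ → /x/, giving /ʒxaθɛŋbɛɹhd/.
Under (C)V, the unsyllabifiable consonants are /ʒ/, /ŋ/, /ɹ/, /h/, /d/ (no codas are permitted; onsets are limited to one consonant).
Each unlicensed consonant becomes the onset of a new syllable: /ʒ/ → /ʒə/, /ŋ/ → /ŋə/, /ɹ/ → /ɹə/, /h/ → /hə/, /d/ → /də/.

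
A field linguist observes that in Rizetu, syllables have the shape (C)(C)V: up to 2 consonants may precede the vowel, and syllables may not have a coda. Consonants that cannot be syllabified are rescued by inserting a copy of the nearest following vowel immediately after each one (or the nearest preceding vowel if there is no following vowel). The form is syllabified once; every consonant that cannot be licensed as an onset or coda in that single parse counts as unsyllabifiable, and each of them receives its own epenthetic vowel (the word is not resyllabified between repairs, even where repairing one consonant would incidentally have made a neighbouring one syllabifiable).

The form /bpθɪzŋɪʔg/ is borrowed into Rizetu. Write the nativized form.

bɪpθɪzŋɪʔɪgɪ

Syllabifying with onset maximization leaves /b/, /ʔ/, /g/ stranded (no codas are permitted; onsets may contain at most 2 consonants).
Inserting the epenthetic vowel yields /b/ → /bɪ/, /ʔ/ → /ʔɪ/, /g/ → /gɪ/.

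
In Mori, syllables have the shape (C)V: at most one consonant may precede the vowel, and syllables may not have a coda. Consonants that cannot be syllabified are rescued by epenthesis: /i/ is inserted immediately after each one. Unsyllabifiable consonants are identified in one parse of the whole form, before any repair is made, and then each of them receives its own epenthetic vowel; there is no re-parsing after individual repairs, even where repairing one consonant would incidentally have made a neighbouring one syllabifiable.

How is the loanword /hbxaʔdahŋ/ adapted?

Under (C)V, the unsyllabifiable consonants are /h/, /b/, /ʔ/, /h/, /ŋ/ (no codas are permitted; onsets are limited to one consonant).
Each unlicensed consonant becomes the onset of a new syllable: /h/ → /hi/, /b/ → /bi/, /ʔ/ → /ʔi/, /h/ → /hi/, /ŋ/ → /ŋi/.

hibixaʔidahiŋi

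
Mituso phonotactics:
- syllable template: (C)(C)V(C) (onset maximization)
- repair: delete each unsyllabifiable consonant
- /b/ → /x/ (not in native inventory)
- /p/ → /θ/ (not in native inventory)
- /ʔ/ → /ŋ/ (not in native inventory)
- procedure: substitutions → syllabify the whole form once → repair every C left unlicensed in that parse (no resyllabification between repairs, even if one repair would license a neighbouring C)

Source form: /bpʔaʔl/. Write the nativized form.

Substitution: /b/ → /x/, /p/ → /θ/, /ʔ/ → /ŋ/, giving /xθŋaŋl/.
Syllabifying with onset maximization leaves /x/, /l/ stranded (at most one coda consonant is licensed; onsets may contain at most 2 consonants).
Deletion applies to /x/, /l/.

θŋaŋ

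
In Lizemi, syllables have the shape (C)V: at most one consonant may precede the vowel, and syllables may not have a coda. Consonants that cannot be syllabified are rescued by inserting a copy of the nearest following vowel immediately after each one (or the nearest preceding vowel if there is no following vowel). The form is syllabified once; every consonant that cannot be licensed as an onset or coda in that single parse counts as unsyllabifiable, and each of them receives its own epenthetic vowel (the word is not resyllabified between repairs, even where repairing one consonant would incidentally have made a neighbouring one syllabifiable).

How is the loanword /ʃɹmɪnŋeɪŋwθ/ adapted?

Under (C)V, the unsyllabifiable consonants are /ʃ/, /ɹ/, /n/, /ŋ/, /w/, /θ/ (no codas are permitted; onsets are limited to one consonant).
Epenthesis after each stranded consonant: /ʃ/ → /ʃɪ/, /ɹ/ → /ɹɪ/, /n/ → /ne/, /ŋ/ → /ŋɪ/, /w/ → /wɪ/, /θ/ → /θɪ/.

ʃɪɹɪmɪneŋeɪŋɪwɪθɪ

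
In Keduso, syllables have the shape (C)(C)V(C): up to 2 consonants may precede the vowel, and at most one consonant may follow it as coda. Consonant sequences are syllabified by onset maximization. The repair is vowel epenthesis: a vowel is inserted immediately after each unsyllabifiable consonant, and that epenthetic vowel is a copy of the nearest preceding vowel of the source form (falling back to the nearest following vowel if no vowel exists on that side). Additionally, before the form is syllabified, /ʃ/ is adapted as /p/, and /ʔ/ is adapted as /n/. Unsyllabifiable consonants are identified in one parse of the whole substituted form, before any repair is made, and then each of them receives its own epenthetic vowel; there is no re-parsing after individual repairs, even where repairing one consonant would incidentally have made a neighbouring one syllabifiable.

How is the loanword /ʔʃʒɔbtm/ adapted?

Substitution: /ʔ/ → /n/, /ʃ/ → /p/, giving /npʒɔbtm/.
Syllabifying with onset maximization leaves /n/, /t/, /m/ stranded (at most one coda consonant is licensed; onsets may contain at most 2 consonants).
Inserting the epenthetic vowel yields /n/ → /nɔ/, /t/ → /tɔ/, /m/ → /mɔ/.

nɔpʒɔbtɔmɔ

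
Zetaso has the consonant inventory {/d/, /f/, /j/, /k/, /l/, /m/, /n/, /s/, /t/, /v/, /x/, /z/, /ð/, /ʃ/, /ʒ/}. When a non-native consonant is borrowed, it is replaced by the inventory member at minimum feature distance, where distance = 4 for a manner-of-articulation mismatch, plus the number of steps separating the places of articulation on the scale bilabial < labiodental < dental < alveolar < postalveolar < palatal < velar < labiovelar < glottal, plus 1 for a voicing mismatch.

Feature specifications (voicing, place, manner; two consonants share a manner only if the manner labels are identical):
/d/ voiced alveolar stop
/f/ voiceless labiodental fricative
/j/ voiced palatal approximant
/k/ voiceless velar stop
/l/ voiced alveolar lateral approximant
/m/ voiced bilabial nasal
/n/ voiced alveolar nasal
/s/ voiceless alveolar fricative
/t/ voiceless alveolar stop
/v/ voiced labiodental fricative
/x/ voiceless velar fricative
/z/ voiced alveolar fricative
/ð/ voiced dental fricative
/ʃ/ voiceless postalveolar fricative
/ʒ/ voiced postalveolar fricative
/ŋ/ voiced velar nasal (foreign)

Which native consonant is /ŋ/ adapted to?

n

/n/ is closest: same manner (nasal), place distance 3 (velar→alveolar), same voicing; total 3. Next closest is /j/ at distance 5.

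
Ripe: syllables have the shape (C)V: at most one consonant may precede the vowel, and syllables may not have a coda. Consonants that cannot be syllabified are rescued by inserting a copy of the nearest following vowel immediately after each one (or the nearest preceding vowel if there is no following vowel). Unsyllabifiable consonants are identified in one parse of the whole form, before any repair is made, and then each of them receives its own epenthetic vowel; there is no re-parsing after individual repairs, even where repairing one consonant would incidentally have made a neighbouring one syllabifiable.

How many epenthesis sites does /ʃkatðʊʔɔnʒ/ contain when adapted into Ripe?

The unsyllabifiable consonants are /ʃ/, /t/, /n/, /ʒ/; each receives one epenthetic vowel.

4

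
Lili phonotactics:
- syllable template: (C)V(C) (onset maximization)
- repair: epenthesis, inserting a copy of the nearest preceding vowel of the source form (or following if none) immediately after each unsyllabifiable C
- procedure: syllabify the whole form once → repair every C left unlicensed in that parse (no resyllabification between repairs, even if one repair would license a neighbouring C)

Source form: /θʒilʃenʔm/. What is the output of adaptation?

Syllabifying with onset maximization leaves /θ/, /ʔ/, /m/ stranded (at most one coda consonant is licensed; onsets are limited to one consonant).
Inserting the epenthetic vowel yields /θ/ → /θi/, /ʔ/ → /ʔe/, /m/ → /me/.

θiʒilʃenʔeme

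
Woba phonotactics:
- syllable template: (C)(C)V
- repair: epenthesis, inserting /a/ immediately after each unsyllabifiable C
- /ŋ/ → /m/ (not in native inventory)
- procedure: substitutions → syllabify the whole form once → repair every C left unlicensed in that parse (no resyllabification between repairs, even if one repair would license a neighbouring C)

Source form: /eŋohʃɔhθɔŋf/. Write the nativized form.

emohʃɔhθɔmafa

Substitution: /ŋ/ → /m/, giving /emohʃɔhθɔmf/.
The consonants /m/, /f/ cannot be parsed into a legal (C)(C)V syllable (no codas are permitted; onsets may contain at most 2 consonants).
Inserting the epenthetic vowel yields /m/ → /ma/, /f/ → /fa/.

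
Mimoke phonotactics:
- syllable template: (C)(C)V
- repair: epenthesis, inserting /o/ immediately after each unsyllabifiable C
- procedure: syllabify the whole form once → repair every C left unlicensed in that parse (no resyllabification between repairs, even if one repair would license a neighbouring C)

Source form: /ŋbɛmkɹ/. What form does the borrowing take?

ŋbɛmokoɹo

Under (C)(C)V, the unsyllabifiable consonants are /m/, /k/, /ɹ/ (no codas are permitted; onsets may contain at most 2 consonants).
Inserting the epenthetic vowel yields /m/ → /mo/, /k/ → /ko/, /ɹ/ → /ɹo/.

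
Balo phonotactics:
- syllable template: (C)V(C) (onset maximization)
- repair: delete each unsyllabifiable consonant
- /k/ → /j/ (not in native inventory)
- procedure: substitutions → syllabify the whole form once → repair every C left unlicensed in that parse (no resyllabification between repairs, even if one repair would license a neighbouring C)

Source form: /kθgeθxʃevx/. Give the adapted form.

geθʃev

Substitution: /k/ → /j/, giving /jθgeθxʃevx/.
Under (C)V(C), the unsyllabifiable consonants are /j/, /θ/, /x/, /x/ (at most one coda consonant is licensed; onsets are limited to one consonant).
Deletion applies to /j/, /θ/, /x/, /x/.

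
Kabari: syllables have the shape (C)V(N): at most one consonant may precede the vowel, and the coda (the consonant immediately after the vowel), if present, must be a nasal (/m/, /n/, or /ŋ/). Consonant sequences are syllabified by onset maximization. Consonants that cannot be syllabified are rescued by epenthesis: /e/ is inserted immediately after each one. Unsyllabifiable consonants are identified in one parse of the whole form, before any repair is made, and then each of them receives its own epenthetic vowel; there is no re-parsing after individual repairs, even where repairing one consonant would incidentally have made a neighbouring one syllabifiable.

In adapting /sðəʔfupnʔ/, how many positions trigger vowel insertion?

The unsyllabifiable consonants are /s/, /ʔ/, /p/, /n/, /ʔ/; each receives one epenthetic vowel.

5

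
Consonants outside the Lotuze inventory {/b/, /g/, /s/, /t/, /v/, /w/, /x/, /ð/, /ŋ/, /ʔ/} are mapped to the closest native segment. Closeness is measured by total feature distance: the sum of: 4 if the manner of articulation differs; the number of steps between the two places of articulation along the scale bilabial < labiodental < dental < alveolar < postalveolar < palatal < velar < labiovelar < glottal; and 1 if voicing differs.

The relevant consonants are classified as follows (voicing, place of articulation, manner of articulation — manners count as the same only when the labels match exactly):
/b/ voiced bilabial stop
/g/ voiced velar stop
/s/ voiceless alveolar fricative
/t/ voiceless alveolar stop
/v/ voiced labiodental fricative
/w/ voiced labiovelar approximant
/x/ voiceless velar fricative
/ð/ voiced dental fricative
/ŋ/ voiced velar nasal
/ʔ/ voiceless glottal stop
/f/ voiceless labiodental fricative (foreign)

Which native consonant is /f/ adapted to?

v

/v/ is closest: same manner (fricative), place distance 0 (labiodental→labiodental), voicing differs (+1); total 1. Next closest is /s/ at distance 2.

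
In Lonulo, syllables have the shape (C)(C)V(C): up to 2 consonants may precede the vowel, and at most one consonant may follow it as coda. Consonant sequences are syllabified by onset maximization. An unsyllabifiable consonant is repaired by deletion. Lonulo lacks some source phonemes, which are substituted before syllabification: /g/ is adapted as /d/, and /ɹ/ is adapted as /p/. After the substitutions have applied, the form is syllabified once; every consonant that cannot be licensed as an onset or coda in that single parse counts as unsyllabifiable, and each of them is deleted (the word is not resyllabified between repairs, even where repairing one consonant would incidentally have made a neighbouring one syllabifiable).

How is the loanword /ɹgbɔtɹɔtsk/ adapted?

dbɔtpɔt

Substitution: /ɹ/ → /p/, /g/ → /d/, giving /pdbɔtpɔtsk/.
Syllabifying with onset maximization leaves /p/, /s/, /k/ stranded (at most one coda consonant is licensed; onsets may contain at most 2 consonants).
Each unlicensed consonant is deleted: /p/, /s/, /k/.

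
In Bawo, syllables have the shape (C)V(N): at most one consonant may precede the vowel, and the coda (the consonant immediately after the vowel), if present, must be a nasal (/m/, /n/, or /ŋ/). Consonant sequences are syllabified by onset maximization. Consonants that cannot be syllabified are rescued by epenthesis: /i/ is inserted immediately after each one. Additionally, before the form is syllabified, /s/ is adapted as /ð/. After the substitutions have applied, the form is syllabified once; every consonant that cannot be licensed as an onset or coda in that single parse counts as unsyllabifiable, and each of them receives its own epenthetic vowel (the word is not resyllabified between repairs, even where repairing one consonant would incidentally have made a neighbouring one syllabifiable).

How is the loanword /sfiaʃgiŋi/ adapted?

Substitution: /s/ → /ð/, giving /ðfiaʃgiŋi/.
Syllabifying with onset maximization leaves /ð/, /ʃ/ stranded (only a nasal (/m/, /n/, or /ŋ/) is licensed in coda position; onsets are limited to one consonant).
Epenthesis after each stranded consonant: /ð/ → /ði/, /ʃ/ → /ʃi/.

ðifiaʃigiŋi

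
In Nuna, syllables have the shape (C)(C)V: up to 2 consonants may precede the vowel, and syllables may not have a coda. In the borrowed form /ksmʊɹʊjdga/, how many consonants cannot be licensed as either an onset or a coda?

2

Syllabifying with onset maximization leaves /k/, /j/ stranded (no codas are permitted; onsets may contain at most 2 consonants).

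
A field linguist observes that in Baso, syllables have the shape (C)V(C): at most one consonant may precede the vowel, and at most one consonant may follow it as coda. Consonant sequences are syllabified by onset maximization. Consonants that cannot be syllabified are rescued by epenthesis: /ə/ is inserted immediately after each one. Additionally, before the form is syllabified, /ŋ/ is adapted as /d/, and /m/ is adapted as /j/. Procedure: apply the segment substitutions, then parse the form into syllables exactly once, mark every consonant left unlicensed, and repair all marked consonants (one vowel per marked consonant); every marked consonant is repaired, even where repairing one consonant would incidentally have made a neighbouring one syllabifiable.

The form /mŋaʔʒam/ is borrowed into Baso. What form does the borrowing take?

Substitution: /m/ → /j/, /ŋ/ → /d/, giving /jdaʔʒaj/.
Syllabifying with onset maximization leaves /j/ stranded (at most one coda consonant is licensed; onsets are limited to one consonant).
Inserting the epenthetic vowel yields /j/ → /jə/.

jədaʔʒaj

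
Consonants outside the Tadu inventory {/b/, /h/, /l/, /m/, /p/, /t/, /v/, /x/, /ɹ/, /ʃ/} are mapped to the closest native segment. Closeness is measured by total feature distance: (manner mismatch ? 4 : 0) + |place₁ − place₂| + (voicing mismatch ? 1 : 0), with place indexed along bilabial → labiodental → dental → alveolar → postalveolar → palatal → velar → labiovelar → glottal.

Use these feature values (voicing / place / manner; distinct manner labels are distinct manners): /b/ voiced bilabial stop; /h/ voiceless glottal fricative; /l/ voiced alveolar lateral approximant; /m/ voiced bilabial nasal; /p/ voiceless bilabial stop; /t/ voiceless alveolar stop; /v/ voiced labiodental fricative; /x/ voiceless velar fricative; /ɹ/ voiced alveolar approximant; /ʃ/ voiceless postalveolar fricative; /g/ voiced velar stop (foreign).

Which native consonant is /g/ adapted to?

t

/t/ is closest: same manner (stop), place distance 3 (velar→alveolar), voicing differs (+1); total 4. Next closest is /x/ at distance 5.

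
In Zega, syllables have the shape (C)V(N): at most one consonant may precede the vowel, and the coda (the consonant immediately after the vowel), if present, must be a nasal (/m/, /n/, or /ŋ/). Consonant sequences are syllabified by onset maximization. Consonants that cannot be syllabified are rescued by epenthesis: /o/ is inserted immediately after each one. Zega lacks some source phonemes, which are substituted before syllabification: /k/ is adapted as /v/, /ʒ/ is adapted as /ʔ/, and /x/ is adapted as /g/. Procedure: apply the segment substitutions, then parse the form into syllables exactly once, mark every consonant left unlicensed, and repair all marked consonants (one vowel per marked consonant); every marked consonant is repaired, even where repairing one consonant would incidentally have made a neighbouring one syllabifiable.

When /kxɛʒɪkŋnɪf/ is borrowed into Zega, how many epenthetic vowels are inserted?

After substitution the input is /vgɛʔɪvŋnɪf/.
The unsyllabifiable consonants are /v/, /v/, /ŋ/, /f/; each receives one epenthetic vowel.

4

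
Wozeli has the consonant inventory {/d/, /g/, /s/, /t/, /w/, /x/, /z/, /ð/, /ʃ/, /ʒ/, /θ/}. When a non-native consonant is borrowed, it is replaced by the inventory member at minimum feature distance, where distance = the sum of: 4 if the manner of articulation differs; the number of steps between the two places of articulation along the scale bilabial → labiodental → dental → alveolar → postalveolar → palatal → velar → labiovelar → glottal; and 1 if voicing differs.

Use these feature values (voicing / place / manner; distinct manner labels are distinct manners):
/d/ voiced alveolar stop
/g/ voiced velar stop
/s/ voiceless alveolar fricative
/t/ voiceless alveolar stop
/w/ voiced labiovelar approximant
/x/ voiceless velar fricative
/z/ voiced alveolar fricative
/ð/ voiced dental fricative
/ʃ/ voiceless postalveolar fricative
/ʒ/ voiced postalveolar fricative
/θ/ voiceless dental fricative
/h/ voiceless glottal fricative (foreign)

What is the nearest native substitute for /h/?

x

/x/ is closest: same manner (fricative), place distance 2 (glottal→velar), same voicing; total 2. Next closest is /ʃ/ at distance 4.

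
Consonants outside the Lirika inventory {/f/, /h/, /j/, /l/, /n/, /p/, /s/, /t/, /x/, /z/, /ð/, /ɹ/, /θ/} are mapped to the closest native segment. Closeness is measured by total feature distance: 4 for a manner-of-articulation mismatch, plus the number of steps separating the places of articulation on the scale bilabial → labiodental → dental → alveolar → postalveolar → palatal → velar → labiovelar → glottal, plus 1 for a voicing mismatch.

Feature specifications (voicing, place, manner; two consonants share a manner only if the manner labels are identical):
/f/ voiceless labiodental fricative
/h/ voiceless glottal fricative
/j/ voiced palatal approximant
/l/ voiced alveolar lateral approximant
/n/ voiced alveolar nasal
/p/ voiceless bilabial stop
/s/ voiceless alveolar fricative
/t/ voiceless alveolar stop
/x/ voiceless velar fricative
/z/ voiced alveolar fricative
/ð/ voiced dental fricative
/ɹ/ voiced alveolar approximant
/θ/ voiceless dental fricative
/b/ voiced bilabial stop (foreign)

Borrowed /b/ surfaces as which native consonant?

p

/p/ is closest: same manner (stop), place distance 0 (bilabial→bilabial), voicing differs (+1); total 1. Next closest is /t/ at distance 4.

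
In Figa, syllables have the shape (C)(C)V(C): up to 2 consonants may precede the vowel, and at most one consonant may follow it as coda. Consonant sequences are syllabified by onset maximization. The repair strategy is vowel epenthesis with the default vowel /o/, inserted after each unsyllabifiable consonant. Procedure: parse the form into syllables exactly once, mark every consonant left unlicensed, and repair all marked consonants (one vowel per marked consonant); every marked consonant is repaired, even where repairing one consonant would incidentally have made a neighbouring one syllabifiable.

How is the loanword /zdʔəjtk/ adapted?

Syllabifying with onset maximization leaves /z/, /t/, /k/ stranded (at most one coda consonant is licensed; onsets may contain at most 2 consonants).
Inserting the epenthetic vowel yields /z/ → /zo/, /t/ → /to/, /k/ → /ko/.

zodʔəjtoko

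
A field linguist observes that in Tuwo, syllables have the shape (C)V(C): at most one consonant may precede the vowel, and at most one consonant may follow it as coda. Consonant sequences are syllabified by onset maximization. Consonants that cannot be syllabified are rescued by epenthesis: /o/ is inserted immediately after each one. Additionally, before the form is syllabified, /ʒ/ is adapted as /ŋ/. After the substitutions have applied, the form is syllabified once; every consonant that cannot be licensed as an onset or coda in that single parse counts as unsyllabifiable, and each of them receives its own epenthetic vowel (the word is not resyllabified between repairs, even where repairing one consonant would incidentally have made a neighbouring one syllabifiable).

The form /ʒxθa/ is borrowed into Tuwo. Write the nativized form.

Substitution: /ʒ/ → /ŋ/, giving /ŋxθa/.
Syllabifying with onset maximization leaves /ŋ/, /x/ stranded (at most one coda consonant is licensed; onsets are limited to one consonant).
Each unlicensed consonant becomes the onset of a new syllable: /ŋ/ → /ŋo/, /x/ → /xo/.

ŋoxoθa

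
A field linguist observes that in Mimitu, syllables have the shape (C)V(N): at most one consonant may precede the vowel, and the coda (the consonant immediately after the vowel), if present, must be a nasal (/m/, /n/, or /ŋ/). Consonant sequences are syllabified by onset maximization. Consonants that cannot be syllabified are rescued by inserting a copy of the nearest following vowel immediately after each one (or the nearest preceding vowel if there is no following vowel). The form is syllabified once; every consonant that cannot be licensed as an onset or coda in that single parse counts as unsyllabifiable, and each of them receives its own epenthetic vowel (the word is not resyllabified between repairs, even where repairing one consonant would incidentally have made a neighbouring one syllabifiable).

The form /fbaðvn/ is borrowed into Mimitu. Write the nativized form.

Under (C)V(N), the unsyllabifiable consonants are /f/, /ð/, /v/, /n/ (only a nasal (/m/, /n/, or /ŋ/) is licensed in coda position; onsets are limited to one consonant).
Each unlicensed consonant becomes the onset of a new syllable: /f/ → /fa/, /ð/ → /ða/, /v/ → /va/, /n/ → /na/.

fabaðavana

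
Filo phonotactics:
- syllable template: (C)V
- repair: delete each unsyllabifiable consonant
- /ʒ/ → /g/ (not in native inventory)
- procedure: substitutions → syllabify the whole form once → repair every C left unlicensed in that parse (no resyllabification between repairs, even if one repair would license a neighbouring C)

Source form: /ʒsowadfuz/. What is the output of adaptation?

Substitution: /ʒ/ → /g/, giving /gsowadfuz/.
The consonants /g/, /d/, /z/ cannot be parsed into a legal (C)V syllable (no codas are permitted; onsets are limited to one consonant).
Deletion applies to /g/, /d/, /z/.

sowafu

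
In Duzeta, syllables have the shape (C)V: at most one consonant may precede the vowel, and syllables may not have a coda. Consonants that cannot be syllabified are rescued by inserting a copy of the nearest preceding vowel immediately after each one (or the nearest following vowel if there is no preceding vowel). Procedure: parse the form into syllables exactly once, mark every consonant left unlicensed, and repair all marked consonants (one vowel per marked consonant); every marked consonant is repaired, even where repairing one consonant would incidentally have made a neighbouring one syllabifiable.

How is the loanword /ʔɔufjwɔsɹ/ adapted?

ʔɔufujuwɔsɔɹɔ

Syllabifying with onset maximization leaves /f/, /j/, /s/, /ɹ/ stranded (no codas are permitted; onsets are limited to one consonant).
Each unlicensed consonant becomes the onset of a new syllable: /f/ → /fu/, /j/ → /ju/, /s/ → /sɔ/, /ɹ/ → /ɹɔ/.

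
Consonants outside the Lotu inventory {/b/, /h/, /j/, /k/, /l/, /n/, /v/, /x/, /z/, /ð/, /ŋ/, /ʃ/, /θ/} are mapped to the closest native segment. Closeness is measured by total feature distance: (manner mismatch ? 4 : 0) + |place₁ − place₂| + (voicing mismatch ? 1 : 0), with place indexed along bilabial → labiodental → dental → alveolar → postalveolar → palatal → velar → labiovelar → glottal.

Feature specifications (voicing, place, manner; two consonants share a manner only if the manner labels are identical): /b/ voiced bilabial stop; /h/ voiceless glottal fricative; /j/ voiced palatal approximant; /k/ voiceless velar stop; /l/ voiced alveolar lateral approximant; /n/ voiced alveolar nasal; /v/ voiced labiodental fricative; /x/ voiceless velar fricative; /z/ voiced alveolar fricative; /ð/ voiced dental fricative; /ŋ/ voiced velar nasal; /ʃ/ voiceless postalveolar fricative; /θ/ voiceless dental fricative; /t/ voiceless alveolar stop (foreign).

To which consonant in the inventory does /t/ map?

k

/k/ is closest: same manner (stop), place distance 3 (alveolar→velar), same voicing; total 3. Next closest is /b/ at distance 4.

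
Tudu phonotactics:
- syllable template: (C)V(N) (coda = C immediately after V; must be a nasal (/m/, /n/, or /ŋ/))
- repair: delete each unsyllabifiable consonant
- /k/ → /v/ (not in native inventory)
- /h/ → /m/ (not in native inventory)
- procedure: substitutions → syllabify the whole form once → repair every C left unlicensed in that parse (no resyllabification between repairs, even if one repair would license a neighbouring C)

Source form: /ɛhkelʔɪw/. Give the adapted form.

Substitution: /h/ → /m/, /k/ → /v/, giving /ɛmvelʔɪw/.
The consonants /l/, /w/ cannot be parsed into a legal (C)V(N) syllable (only a nasal (/m/, /n/, or /ŋ/) is licensed in coda position; onsets are limited to one consonant).
Deleting the stranded consonants removes /l/, /w/.

ɛmveʔɪ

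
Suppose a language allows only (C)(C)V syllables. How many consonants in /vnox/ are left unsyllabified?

The consonants /x/ cannot be parsed into a legal (C)(C)V syllable (no codas are permitted; onsets may contain at most 2 consonants).

1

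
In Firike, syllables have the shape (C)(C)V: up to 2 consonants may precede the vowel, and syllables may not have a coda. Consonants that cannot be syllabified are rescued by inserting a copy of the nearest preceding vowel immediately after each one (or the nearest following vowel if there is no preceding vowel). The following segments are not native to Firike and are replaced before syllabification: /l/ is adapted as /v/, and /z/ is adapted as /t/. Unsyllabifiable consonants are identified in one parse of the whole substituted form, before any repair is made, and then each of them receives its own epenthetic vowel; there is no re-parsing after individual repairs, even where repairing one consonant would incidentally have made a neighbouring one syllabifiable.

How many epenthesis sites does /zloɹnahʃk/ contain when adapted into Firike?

After substitution the input is /tvoɹnahʃk/.
The unsyllabifiable consonants are /h/, /ʃ/, /k/; each receives one epenthetic vowel.

3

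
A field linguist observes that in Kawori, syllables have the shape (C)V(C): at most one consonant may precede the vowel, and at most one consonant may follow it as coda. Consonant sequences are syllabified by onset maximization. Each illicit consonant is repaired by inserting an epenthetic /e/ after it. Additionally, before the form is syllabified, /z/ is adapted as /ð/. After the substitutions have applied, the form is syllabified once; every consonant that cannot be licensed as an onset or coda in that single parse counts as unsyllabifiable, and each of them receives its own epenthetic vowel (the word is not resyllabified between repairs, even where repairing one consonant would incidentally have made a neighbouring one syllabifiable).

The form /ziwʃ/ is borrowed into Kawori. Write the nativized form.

ðiwʃe

Substitution: /z/ → /ð/, giving /ðiwʃ/.
The consonants /ʃ/ cannot be parsed into a legal (C)V(C) syllable (at most one coda consonant is licensed; onsets are limited to one consonant).
Epenthesis after each stranded consonant: /ʃ/ → /ʃe/.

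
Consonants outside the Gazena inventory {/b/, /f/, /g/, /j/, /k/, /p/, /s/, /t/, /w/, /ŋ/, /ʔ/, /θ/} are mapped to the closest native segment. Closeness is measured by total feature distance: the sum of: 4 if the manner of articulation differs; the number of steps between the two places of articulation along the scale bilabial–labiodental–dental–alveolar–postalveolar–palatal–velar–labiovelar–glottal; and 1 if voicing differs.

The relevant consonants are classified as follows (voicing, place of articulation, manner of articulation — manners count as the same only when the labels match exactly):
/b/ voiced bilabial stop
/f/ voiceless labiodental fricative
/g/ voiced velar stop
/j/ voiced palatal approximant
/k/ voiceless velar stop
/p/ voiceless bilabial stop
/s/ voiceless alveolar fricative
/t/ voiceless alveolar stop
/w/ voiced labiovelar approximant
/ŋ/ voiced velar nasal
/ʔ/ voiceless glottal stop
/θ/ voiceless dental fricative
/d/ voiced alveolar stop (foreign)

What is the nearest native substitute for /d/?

/t/ is closest: same manner (stop), place distance 0 (alveolar→alveolar), voicing differs (+1); total 1. Next closest is /b/ at distance 3.

t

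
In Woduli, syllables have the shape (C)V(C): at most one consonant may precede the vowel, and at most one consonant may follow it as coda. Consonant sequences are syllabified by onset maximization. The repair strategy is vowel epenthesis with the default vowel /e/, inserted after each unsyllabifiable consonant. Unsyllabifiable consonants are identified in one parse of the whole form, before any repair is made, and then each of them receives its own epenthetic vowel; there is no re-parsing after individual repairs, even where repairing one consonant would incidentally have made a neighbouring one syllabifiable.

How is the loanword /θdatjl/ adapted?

Under (C)V(C), the unsyllabifiable consonants are /θ/, /j/, /l/ (at most one coda consonant is licensed; onsets are limited to one consonant).
Epenthesis after each stranded consonant: /θ/ → /θe/, /j/ → /je/, /l/ → /le/.

θedatjele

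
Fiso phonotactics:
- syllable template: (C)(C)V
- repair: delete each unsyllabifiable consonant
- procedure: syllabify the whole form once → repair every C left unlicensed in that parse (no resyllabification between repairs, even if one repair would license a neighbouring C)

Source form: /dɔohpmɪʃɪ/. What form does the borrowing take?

dɔopmɪʃɪ

Syllabifying with onset maximization leaves /h/ stranded (no codas are permitted; onsets may contain at most 2 consonants).
Each unlicensed consonant is deleted: /h/.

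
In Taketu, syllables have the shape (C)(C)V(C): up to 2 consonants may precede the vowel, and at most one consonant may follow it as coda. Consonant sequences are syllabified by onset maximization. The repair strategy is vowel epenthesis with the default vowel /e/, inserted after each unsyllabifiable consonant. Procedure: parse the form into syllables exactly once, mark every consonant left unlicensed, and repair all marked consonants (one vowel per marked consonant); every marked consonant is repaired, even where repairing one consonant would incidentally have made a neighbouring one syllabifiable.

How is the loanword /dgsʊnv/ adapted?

degsʊnve

The consonants /d/, /v/ cannot be parsed into a legal (C)(C)V(C) syllable (at most one coda consonant is licensed; onsets may contain at most 2 consonants).
Epenthesis after each stranded consonant: /d/ → /de/, /v/ → /ve/.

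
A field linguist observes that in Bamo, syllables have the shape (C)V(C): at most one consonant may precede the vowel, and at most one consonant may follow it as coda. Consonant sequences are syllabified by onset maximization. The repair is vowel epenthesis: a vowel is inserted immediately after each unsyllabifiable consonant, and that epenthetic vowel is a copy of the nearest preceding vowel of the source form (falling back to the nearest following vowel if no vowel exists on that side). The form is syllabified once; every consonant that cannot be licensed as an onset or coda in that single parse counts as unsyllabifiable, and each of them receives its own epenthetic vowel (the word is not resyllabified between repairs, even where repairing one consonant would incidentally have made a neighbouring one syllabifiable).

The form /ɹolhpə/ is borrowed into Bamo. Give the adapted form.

Under (C)V(C), the unsyllabifiable consonants are /h/ (at most one coda consonant is licensed; onsets are limited to one consonant).
Epenthesis after each stranded consonant: /h/ → /ho/.

ɹolhopə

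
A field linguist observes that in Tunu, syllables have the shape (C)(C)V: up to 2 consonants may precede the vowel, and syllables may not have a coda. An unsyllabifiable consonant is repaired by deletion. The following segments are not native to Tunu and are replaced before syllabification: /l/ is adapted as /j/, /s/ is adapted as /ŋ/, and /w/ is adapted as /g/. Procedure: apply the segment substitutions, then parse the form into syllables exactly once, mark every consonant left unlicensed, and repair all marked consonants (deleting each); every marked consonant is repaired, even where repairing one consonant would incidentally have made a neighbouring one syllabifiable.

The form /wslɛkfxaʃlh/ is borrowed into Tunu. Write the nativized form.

ŋjɛfxa

Substitution: /w/ → /g/, /s/ → /ŋ/, /l/ → /j/, giving /gŋjɛkfxaʃjh/.
Under (C)(C)V, the unsyllabifiable consonants are /g/, /k/, /ʃ/, /j/, /h/ (no codas are permitted; onsets may contain at most 2 consonants).
Deletion applies to /g/, /k/, /ʃ/, /j/, /h/.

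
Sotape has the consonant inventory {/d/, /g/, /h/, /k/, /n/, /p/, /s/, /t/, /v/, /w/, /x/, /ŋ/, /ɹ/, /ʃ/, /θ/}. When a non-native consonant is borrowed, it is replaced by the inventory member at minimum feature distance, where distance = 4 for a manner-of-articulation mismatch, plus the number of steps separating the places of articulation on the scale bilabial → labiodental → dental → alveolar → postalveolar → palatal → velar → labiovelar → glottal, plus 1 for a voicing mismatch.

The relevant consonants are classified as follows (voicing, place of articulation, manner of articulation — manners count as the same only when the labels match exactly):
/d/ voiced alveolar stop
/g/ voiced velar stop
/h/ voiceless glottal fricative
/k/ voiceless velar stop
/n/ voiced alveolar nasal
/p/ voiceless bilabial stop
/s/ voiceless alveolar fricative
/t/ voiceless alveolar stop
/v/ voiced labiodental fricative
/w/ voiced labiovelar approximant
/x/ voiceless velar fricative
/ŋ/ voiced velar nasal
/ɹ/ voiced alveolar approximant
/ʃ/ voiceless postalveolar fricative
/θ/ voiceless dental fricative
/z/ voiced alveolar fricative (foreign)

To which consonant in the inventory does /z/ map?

/s/ is closest: same manner (fricative), place distance 0 (alveolar→alveolar), voicing differs (+1); total 1. Next closest is /v/ at distance 2.

s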